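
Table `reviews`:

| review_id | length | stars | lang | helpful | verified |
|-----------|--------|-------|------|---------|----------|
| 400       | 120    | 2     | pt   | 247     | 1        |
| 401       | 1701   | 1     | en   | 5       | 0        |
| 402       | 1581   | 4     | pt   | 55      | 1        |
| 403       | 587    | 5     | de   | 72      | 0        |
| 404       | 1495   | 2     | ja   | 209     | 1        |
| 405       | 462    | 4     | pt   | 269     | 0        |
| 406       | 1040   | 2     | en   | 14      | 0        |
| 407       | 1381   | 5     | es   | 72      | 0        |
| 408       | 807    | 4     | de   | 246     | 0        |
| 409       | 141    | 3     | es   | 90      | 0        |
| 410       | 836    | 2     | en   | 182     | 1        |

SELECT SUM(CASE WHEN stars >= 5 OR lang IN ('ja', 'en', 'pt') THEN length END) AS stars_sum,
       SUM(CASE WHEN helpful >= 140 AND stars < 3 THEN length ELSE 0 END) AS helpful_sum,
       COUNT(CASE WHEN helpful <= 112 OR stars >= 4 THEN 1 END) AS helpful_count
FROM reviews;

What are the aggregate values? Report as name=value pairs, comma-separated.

[stars_sum: stars >= 5 OR lang IN ('ja', 'en', 'pt')]
review_id=400: ✓ → 120
review_id=401: ✓ → 1701
review_id=402: ✓ → 1581
review_id=403: ✓ → 587
review_id=404: ✓ → 1495
review_id=405: ✓ → 462
review_id=406: ✓ → 1040
review_id=407: ✓ → 1381
review_id=408: ✗
review_id=409: ✗
review_id=410: ✓ → 836
stars_sum = 120 + 1701 + 1581 + 587 + 1495 + 462 + 1040 + 1381 + 836 = 9203
—
[helpful_sum: helpful >= 140 AND stars < 3]
review_id=400: ✓ → 120
review_id=401: ✗
review_id=402: ✗
review_id=403: ✗
review_id=404: ✓ → 1495
review_id=405: ✗
review_id=406: ✗
review_id=407: ✗
review_id=408: ✗
review_id=409: ✗
review_id=410: ✓ → 836
helpful_sum = 120 + 1495 + 836 = 2451
—
[helpful_count: helpful <= 112 OR stars >= 4]
review_id=400: ✗
review_id=401: ✓ → 1
review_id=402: ✓ → 1
review_id=403: ✓ → 1
review_id=404: ✗
review_id=405: ✓ → 1
review_id=406: ✓ → 1
review_id=407: ✓ → 1
review_id=408: ✓ → 1
review_id=409: ✓ → 1
review_id=410: ✗
helpful_count = COUNT(1, 1, 1, 1, 1, 1, 1, 1) = 8

stars_sum=9203, helpful_sum=2451, helpful_count=8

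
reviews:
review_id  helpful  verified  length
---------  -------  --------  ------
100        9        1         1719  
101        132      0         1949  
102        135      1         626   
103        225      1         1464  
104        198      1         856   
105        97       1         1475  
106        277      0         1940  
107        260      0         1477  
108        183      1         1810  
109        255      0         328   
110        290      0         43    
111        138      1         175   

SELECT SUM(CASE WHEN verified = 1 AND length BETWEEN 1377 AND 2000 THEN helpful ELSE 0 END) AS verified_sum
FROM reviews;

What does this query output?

review_id=100: ✓ → 9
review_id=101: ✗
review_id=102: ✗
review_id=103: ✓ → 225
review_id=104: ✗
review_id=105: ✓ → 97
review_id=106: ✗
review_id=107: ✗
review_id=108: ✓ → 183
review_id=109: ✗
review_id=110: ✗
review_id=111: ✗
verified_sum = 9 + 225 + 97 + 183 = 514

514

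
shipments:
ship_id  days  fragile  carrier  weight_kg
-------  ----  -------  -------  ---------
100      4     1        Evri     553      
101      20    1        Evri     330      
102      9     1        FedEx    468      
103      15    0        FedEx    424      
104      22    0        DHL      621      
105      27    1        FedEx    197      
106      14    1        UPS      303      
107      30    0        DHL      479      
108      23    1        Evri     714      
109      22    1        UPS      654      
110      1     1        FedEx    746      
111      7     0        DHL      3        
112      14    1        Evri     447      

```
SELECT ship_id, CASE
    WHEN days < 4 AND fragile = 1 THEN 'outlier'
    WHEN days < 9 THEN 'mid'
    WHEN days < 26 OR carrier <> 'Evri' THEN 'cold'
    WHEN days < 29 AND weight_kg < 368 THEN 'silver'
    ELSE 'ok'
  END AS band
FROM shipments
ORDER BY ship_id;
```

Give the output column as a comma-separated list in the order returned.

mid, cold, cold, cold, cold, cold, cold, cold, cold, cold, outlier, mid, cold

ship_id=100: days < 9 → mid
ship_id=101: days < 26 OR carrier <> 'Evri' → cold
ship_id=102: days < 26 OR carrier <> 'Evri' → cold
ship_id=103: days < 26 OR carrier <> 'Evri' → cold
ship_id=104: days < 26 OR carrier <> 'Evri' → cold
ship_id=105: days < 26 OR carrier <> 'Evri' → cold
ship_id=106: days < 26 OR carrier <> 'Evri' → cold
ship_id=107: days < 26 OR carrier <> 'Evri' → cold
ship_id=108: days < 26 OR carrier <> 'Evri' → cold
ship_id=109: days < 26 OR carrier <> 'Evri' → cold
ship_id=110: days < 4 AND fragile = 1 → outlier
ship_id=111: days < 9 → mid
ship_id=112: days < 26 OR carrier <> 'Evri' → cold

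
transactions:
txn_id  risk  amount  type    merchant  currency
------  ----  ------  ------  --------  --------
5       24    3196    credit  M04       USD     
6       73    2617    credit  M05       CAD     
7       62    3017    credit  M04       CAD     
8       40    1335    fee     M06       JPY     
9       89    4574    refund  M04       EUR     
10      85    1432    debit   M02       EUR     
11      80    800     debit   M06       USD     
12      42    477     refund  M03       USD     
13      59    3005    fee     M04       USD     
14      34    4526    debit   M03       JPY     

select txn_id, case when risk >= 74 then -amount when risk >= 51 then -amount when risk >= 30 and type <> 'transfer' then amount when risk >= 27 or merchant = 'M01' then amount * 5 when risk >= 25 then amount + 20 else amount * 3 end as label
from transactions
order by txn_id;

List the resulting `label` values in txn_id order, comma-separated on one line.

txn_id=5: ELSE → 9588
txn_id=6: risk >= 51 → -2617
txn_id=7: risk >= 51 → -3017
txn_id=8: risk >= 30 and type <> 'transfer' → 1335
txn_id=9: risk >= 74 → -4574
txn_id=10: risk >= 74 → -1432
txn_id=11: risk >= 74 → -800
txn_id=12: risk >= 30 and type <> 'transfer' → 477
txn_id=13: risk >= 51 → -3005
txn_id=14: risk >= 30 and type <> 'transfer' → 4526

9588, -2617, -3017, 1335, -4574, -1432, -800, 477, -3005, 4526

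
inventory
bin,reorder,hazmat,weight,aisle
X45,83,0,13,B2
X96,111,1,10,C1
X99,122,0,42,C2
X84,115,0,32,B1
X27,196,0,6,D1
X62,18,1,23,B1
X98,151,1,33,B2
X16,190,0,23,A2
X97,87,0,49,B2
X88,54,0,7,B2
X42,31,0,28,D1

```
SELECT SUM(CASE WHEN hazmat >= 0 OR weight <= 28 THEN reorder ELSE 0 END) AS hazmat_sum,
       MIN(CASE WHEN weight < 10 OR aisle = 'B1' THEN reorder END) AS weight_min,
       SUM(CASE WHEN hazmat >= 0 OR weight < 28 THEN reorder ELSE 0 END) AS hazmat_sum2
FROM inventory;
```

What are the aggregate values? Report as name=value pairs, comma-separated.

hazmat_sum=1158, weight_min=18, hazmat_sum2=1158

[hazmat_sum: hazmat >= 0 OR weight <= 28]
bin=X45: ✓ → 83
bin=X96: ✓ → 111
bin=X99: ✓ → 122
bin=X84: ✓ → 115
bin=X27: ✓ → 196
bin=X62: ✓ → 18
bin=X98: ✓ → 151
bin=X16: ✓ → 190
bin=X97: ✓ → 87
bin=X88: ✓ → 54
bin=X42: ✓ → 31
hazmat_sum = 83 + 111 + 122 + 115 + 196 + 18 + 151 + 190 + 87 + 54 + 31 = 1158
—
[weight_min: weight < 10 OR aisle = 'B1']
bin=X45: ✗
bin=X96: ✗
bin=X99: ✗
bin=X84: ✓ → 115
bin=X27: ✓ → 196
bin=X62: ✓ → 18
bin=X98: ✗
bin=X16: ✗
bin=X97: ✗
bin=X88: ✓ → 54
bin=X42: ✗
weight_min = MIN(115, 196, 18, 54) = 18
—
[hazmat_sum2: hazmat >= 0 OR weight < 28]
bin=X45: ✓ → 83
bin=X96: ✓ → 111
bin=X99: ✓ → 122
bin=X84: ✓ → 115
bin=X27: ✓ → 196
bin=X62: ✓ → 18
bin=X98: ✓ → 151
bin=X16: ✓ → 190
bin=X97: ✓ → 87
bin=X88: ✓ → 54
bin=X42: ✓ → 31
hazmat_sum2 = 83 + 111 + 122 + 115 + 196 + 18 + 151 + 190 + 87 + 54 + 31 = 1158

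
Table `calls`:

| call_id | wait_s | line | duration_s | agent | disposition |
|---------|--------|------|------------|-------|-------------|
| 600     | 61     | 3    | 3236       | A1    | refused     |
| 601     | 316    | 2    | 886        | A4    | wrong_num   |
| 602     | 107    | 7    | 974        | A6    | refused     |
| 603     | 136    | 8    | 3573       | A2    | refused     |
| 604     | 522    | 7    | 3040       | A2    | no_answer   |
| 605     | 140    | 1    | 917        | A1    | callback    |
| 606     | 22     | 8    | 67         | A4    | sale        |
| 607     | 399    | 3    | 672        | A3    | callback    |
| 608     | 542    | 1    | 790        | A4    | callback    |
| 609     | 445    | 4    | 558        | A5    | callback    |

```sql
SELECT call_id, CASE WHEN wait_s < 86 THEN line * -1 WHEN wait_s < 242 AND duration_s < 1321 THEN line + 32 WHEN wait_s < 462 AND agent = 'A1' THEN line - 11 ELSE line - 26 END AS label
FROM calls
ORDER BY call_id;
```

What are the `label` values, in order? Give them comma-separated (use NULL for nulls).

-3, -24, 39, -18, -19, 33, -8, -23, -25, -22

call_id=600: wait_s < 86 → -3
call_id=601: ELSE → -24
call_id=602: wait_s < 242 AND duration_s < 1321 → 39
call_id=603: ELSE → -18
call_id=604: ELSE → -19
call_id=605: wait_s < 242 AND duration_s < 1321 → 33
call_id=606: wait_s < 86 → -8
call_id=607: ELSE → -23
call_id=608: ELSE → -25
call_id=609: ELSE → -22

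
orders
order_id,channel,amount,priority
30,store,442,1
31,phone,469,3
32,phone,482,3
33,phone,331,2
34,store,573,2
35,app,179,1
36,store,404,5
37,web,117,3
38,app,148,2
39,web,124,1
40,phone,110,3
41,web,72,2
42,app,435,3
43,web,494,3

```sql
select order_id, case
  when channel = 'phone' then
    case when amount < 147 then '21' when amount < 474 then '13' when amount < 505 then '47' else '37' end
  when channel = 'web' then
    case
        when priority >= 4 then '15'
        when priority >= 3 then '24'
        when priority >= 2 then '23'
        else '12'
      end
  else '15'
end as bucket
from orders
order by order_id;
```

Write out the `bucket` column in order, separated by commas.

15, 13, 47, 13, 15, 15, 15, 24, 15, 12, 21, 23, 15, 24

order_id=30: channel='store' → outer ELSE → 15
order_id=31: channel='phone' → inner[amount < 474] → 13
order_id=32: channel='phone' → inner[amount < 505] → 47
order_id=33: channel='phone' → inner[amount < 474] → 13
order_id=34: channel='store' → outer ELSE → 15
order_id=35: channel='app' → outer ELSE → 15
order_id=36: channel='store' → outer ELSE → 15
order_id=37: channel='web' → inner[priority >= 3] → 24
order_id=38: channel='app' → outer ELSE → 15
order_id=39: channel='web' → inner[ELSE] → 12
order_id=40: channel='phone' → inner[amount < 147] → 21
order_id=41: channel='web' → inner[priority >= 2] → 23
order_id=42: channel='app' → outer ELSE → 15
order_id=43: channel='web' → inner[priority >= 3] → 24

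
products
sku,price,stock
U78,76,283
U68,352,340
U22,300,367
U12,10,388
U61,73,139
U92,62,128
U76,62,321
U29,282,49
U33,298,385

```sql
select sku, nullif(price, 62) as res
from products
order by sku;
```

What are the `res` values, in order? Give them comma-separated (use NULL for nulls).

sku=U12: price=10 vs 62: differ → 10
sku=U22: price=300 vs 62: differ → 300
sku=U29: price=282 vs 62: differ → 282
sku=U33: price=298 vs 62: differ → 298
sku=U61: price=73 vs 62: differ → 73
sku=U68: price=352 vs 62: differ → 352
sku=U76: price=62 vs 62: equal → NULL
sku=U78: price=76 vs 62: differ → 76
sku=U92: price=62 vs 62: equal → NULL

10, 300, 282, 298, 73, 352, NULL, 76, NULL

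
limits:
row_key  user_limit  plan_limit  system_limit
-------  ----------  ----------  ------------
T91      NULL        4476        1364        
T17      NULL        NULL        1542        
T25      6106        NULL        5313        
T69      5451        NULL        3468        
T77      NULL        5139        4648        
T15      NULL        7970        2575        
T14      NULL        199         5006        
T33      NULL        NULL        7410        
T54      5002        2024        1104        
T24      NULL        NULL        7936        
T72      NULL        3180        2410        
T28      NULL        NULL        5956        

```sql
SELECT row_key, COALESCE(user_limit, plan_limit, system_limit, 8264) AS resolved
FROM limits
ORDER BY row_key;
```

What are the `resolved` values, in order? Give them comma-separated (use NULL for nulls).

199, 7970, 1542, 7936, 6106, 5956, 7410, 5002, 5451, 3180, 5139, 4476

row_key=T14: user_limit=NULL, plan_limit=199 → 199
row_key=T15: user_limit=NULL, plan_limit=7970 → 7970
row_key=T17: user_limit=NULL, plan_limit=NULL, system_limit=1542 → 1542
row_key=T24: user_limit=NULL, plan_limit=NULL, system_limit=7936 → 7936
row_key=T25: user_limit=6106 → 6106
row_key=T28: user_limit=NULL, plan_limit=NULL, system_limit=5956 → 5956
row_key=T33: user_limit=NULL, plan_limit=NULL, system_limit=7410 → 7410
row_key=T54: user_limit=5002 → 5002
row_key=T69: user_limit=5451 → 5451
row_key=T72: user_limit=NULL, plan_limit=3180 → 3180
row_key=T77: user_limit=NULL, plan_limit=5139 → 5139
row_key=T91: user_limit=NULL, plan_limit=4476 → 4476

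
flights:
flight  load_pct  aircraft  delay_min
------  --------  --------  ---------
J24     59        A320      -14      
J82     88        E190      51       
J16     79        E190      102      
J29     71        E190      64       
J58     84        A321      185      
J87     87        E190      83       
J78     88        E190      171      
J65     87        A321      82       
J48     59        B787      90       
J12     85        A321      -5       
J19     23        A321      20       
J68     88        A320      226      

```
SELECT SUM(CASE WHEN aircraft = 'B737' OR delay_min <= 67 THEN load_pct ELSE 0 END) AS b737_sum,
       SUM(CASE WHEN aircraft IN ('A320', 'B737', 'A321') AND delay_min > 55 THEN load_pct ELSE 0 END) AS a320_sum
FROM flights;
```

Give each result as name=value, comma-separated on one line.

b737_sum=326, a320_sum=259

[b737_sum: aircraft = 'B737' OR delay_min <= 67]
flight=J24: ✓ → 59
flight=J82: ✓ → 88
flight=J16: ✗
flight=J29: ✓ → 71
flight=J58: ✗
flight=J87: ✗
flight=J78: ✗
flight=J65: ✗
flight=J48: ✗
flight=J12: ✓ → 85
flight=J19: ✓ → 23
flight=J68: ✗
b737_sum = 59 + 88 + 71 + 85 + 23 = 326
—
[a320_sum: aircraft IN ('A320', 'B737', 'A321') AND delay_min > 55]
flight=J24: ✗
flight=J82: ✗
flight=J16: ✗
flight=J29: ✗
flight=J58: ✓ → 84
flight=J87: ✗
flight=J78: ✗
flight=J65: ✓ → 87
flight=J48: ✗
flight=J12: ✗
flight=J19: ✗
flight=J68: ✓ → 88
a320_sum = 84 + 87 + 88 = 259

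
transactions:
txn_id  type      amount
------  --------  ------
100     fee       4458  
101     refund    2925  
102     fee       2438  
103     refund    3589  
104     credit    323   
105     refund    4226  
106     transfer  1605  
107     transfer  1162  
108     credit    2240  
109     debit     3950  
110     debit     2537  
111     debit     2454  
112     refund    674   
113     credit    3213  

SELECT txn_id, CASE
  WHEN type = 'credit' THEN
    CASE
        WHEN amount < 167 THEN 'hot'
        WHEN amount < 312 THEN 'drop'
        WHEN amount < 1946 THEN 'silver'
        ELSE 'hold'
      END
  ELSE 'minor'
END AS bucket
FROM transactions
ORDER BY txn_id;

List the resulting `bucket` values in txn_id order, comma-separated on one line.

minor, minor, minor, minor, silver, minor, minor, minor, hold, minor, minor, minor, minor, hold

txn_id=100: type='fee' → outer ELSE → minor
txn_id=101: type='refund' → outer ELSE → minor
txn_id=102: type='fee' → outer ELSE → minor
txn_id=103: type='refund' → outer ELSE → minor
txn_id=104: type='credit' → inner[amount < 1946] → silver
txn_id=105: type='refund' → outer ELSE → minor
txn_id=106: type='transfer' → outer ELSE → minor
txn_id=107: type='transfer' → outer ELSE → minor
txn_id=108: type='credit' → inner[ELSE] → hold
txn_id=109: type='debit' → outer ELSE → minor
txn_id=110: type='debit' → outer ELSE → minor
txn_id=111: type='debit' → outer ELSE → minor
txn_id=112: type='refund' → outer ELSE → minor
txn_id=113: type='credit' → inner[ELSE] → hold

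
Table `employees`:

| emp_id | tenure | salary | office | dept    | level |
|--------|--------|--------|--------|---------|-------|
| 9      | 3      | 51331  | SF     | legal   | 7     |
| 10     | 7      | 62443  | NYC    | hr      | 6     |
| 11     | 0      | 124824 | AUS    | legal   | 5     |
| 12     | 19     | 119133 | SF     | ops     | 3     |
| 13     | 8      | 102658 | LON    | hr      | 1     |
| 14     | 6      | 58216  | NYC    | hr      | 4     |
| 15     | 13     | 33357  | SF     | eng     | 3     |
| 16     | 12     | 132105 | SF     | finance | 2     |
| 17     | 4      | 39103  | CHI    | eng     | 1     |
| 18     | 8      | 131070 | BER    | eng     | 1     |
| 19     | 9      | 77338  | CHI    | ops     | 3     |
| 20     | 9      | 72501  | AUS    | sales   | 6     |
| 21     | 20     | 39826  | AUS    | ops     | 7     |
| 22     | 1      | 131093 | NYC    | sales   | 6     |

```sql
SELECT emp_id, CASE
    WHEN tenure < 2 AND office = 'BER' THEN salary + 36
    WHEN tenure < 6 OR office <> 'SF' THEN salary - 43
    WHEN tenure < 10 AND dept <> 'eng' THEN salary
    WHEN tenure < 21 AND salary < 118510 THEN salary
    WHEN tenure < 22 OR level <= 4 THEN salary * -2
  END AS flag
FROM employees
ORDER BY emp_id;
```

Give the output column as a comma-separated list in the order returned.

51288, 62400, 124781, -238266, 102615, 58173, 33357, -264210, 39060, 131027, 77295, 72458, 39783, 131050

emp_id=9: tenure < 6 OR office <> 'SF' → 51288
emp_id=10: tenure < 6 OR office <> 'SF' → 62400
emp_id=11: tenure < 6 OR office <> 'SF' → 124781
emp_id=12: tenure < 22 OR level <= 4 → -238266
emp_id=13: tenure < 6 OR office <> 'SF' → 102615
emp_id=14: tenure < 6 OR office <> 'SF' → 58173
emp_id=15: tenure < 21 AND salary < 118510 → 33357
emp_id=16: tenure < 22 OR level <= 4 → -264210
emp_id=17: tenure < 6 OR office <> 'SF' → 39060
emp_id=18: tenure < 6 OR office <> 'SF' → 131027
emp_id=19: tenure < 6 OR office <> 'SF' → 77295
emp_id=20: tenure < 6 OR office <> 'SF' → 72458
emp_id=21: tenure < 6 OR office <> 'SF' → 39783
emp_id=22: tenure < 6 OR office <> 'SF' → 131050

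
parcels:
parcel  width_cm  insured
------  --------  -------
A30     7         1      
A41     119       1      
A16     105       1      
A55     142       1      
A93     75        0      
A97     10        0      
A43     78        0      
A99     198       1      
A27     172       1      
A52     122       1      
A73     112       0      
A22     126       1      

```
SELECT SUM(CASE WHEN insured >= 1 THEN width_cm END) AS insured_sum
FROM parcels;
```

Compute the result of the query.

parcel=A30: ✓ → 7
parcel=A41: ✓ → 119
parcel=A16: ✓ → 105
parcel=A55: ✓ → 142
parcel=A93: ✗
parcel=A97: ✗
parcel=A43: ✗
parcel=A99: ✓ → 198
parcel=A27: ✓ → 172
parcel=A52: ✓ → 122
parcel=A73: ✗
parcel=A22: ✓ → 126
insured_sum = 7 + 119 + 105 + 142 + 198 + 172 + 122 + 126 = 991

991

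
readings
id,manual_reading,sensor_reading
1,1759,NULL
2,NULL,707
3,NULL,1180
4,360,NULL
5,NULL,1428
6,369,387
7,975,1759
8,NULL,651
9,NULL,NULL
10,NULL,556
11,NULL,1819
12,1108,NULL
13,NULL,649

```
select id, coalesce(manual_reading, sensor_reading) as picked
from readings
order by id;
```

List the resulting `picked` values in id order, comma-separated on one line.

1759, 707, 1180, 360, 1428, 369, 975, 651, NULL, 556, 1819, 1108, 649

id=1: manual_reading=1759 → 1759
id=2: manual_reading=NULL, sensor_reading=707 → 707
id=3: manual_reading=NULL, sensor_reading=1180 → 1180
id=4: manual_reading=360 → 360
id=5: manual_reading=NULL, sensor_reading=1428 → 1428
id=6: manual_reading=369 → 369
id=7: manual_reading=975 → 975
id=8: manual_reading=NULL, sensor_reading=651 → 651
id=9: manual_reading=NULL, sensor_reading=NULL (all NULL) → NULL
id=10: manual_reading=NULL, sensor_reading=556 → 556
id=11: manual_reading=NULL, sensor_reading=1819 → 1819
id=12: manual_reading=1108 → 1108
id=13: manual_reading=NULL, sensor_reading=649 → 649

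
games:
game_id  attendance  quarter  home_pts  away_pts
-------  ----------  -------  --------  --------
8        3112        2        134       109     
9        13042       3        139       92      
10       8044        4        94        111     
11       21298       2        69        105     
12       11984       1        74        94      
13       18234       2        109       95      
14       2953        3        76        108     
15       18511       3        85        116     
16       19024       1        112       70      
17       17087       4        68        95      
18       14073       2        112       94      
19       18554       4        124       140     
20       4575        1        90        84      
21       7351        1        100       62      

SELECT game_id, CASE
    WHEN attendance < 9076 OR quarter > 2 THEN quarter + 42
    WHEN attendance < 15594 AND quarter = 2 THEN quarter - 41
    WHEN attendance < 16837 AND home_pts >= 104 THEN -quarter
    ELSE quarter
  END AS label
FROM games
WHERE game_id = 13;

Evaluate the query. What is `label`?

2

game_id = 13: attendance=18234, quarter=2, home_pts=109, away_pts=95.
attendance < 9076 OR quarter > 2 → false
attendance < 15594 AND quarter = 2 → false
attendance < 16837 AND home_pts >= 104 → false
No prior WHEN matched → ELSE → 2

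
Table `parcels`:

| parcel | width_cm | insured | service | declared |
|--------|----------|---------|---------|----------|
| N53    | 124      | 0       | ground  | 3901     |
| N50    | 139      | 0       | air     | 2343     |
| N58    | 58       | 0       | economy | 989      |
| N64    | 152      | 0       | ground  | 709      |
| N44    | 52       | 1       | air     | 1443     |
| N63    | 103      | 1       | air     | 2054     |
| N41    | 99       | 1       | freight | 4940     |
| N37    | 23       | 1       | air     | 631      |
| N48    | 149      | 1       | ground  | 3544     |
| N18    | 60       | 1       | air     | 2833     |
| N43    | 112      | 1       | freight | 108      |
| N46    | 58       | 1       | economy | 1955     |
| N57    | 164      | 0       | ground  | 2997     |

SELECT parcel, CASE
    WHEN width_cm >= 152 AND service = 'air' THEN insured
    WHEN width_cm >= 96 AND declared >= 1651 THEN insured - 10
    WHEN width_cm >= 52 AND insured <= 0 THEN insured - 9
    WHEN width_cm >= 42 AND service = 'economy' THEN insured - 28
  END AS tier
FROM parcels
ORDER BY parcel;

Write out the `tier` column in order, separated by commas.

NULL, NULL, -9, NULL, NULL, -27, -9, -10, -10, -10, -9, -9, -9

parcel=N18: (no match → NULL) → NULL
parcel=N37: (no match → NULL) → NULL
parcel=N41: width_cm >= 96 AND declared >= 1651 → -9
parcel=N43: (no match → NULL) → NULL
parcel=N44: (no match → NULL) → NULL
parcel=N46: width_cm >= 42 AND service = 'economy' → -27
parcel=N48: width_cm >= 96 AND declared >= 1651 → -9
parcel=N50: width_cm >= 96 AND declared >= 1651 → -10
parcel=N53: width_cm >= 96 AND declared >= 1651 → -10
parcel=N57: width_cm >= 96 AND declared >= 1651 → -10
parcel=N58: width_cm >= 52 AND insured <= 0 → -9
parcel=N63: width_cm >= 96 AND declared >= 1651 → -9
parcel=N64: width_cm >= 52 AND insured <= 0 → -9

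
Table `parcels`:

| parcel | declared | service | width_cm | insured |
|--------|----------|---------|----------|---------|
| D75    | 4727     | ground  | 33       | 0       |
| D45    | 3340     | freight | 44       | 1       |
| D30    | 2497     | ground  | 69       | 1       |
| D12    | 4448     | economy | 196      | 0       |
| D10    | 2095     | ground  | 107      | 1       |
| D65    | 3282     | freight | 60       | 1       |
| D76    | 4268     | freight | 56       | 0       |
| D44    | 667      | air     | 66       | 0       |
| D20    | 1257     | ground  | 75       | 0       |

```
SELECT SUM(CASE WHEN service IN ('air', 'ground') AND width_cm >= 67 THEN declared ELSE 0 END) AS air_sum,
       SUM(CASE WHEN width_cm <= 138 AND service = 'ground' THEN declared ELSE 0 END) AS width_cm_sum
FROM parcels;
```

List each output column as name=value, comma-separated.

air_sum=5849, width_cm_sum=10576

[air_sum: service IN ('air', 'ground') AND width_cm >= 67]
parcel=D75: ✗
parcel=D45: ✗
parcel=D30: ✓ → 2497
parcel=D12: ✗
parcel=D10: ✓ → 2095
parcel=D65: ✗
parcel=D76: ✗
parcel=D44: ✗
parcel=D20: ✓ → 1257
air_sum = 2497 + 2095 + 1257 = 5849
—
[width_cm_sum: width_cm <= 138 AND service = 'ground']
parcel=D75: ✓ → 4727
parcel=D45: ✗
parcel=D30: ✓ → 2497
parcel=D12: ✗
parcel=D10: ✓ → 2095
parcel=D65: ✗
parcel=D76: ✗
parcel=D44: ✗
parcel=D20: ✓ → 1257
width_cm_sum = 4727 + 2497 + 2095 + 1257 = 10576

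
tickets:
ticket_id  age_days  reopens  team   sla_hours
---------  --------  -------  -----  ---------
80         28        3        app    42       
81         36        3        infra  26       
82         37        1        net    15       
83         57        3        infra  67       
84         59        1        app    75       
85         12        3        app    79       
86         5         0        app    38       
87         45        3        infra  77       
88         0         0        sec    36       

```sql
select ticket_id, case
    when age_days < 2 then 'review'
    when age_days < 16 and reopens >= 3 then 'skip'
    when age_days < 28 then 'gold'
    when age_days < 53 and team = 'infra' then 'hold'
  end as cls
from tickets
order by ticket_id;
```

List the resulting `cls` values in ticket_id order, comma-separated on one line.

ticket_id=80: (no match → NULL) → NULL
ticket_id=81: age_days < 53 and team = 'infra' → hold
ticket_id=82: (no match → NULL) → NULL
ticket_id=83: (no match → NULL) → NULL
ticket_id=84: (no match → NULL) → NULL
ticket_id=85: age_days < 16 and reopens >= 3 → skip
ticket_id=86: age_days < 28 → gold
ticket_id=87: age_days < 53 and team = 'infra' → hold
ticket_id=88: age_days < 2 → review

NULL, hold, NULL, NULL, NULL, skip, gold, hold, review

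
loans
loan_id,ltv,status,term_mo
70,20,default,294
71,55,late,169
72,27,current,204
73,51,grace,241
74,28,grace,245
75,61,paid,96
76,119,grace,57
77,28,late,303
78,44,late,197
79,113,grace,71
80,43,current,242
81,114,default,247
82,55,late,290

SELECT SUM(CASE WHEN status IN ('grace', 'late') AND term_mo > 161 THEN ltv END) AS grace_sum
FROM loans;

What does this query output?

261

loan_id=70: ✗
loan_id=71: ✓ → 55
loan_id=72: ✗
loan_id=73: ✓ → 51
loan_id=74: ✓ → 28
loan_id=75: ✗
loan_id=76: ✗
loan_id=77: ✓ → 28
loan_id=78: ✓ → 44
loan_id=79: ✗
loan_id=80: ✗
loan_id=81: ✗
loan_id=82: ✓ → 55
grace_sum = 55 + 51 + 28 + 28 + 44 + 55 = 261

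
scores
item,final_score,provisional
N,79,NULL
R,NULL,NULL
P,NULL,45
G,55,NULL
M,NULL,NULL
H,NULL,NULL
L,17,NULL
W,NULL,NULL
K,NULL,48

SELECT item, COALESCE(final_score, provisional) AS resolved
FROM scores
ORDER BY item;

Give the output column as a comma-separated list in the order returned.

item=G: final_score=55 → 55
item=H: final_score=NULL, provisional=NULL (all NULL) → NULL
item=K: final_score=NULL, provisional=48 → 48
item=L: final_score=17 → 17
item=M: final_score=NULL, provisional=NULL (all NULL) → NULL
item=N: final_score=79 → 79
item=P: final_score=NULL, provisional=45 → 45
item=R: final_score=NULL, provisional=NULL (all NULL) → NULL
item=W: final_score=NULL, provisional=NULL (all NULL) → NULL

55, NULL, 48, 17, NULL, 79, 45, NULL, NULL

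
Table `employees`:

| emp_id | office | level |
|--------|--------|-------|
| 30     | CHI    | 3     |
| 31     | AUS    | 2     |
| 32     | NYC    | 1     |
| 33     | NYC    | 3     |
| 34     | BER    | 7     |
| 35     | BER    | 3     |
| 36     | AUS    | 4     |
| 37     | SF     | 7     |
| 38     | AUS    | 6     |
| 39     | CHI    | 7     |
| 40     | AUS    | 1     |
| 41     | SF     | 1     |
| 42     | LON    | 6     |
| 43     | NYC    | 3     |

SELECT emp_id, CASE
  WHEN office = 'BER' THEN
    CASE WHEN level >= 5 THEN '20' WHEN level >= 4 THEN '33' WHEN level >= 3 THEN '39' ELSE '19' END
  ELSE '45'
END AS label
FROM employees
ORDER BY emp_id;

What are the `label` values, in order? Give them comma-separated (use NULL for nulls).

emp_id=30: office='CHI' → outer ELSE → 45
emp_id=31: office='AUS' → outer ELSE → 45
emp_id=32: office='NYC' → outer ELSE → 45
emp_id=33: office='NYC' → outer ELSE → 45
emp_id=34: office='BER' → inner[level >= 5] → 20
emp_id=35: office='BER' → inner[level >= 3] → 39
emp_id=36: office='AUS' → outer ELSE → 45
emp_id=37: office='SF' → outer ELSE → 45
emp_id=38: office='AUS' → outer ELSE → 45
emp_id=39: office='CHI' → outer ELSE → 45
emp_id=40: office='AUS' → outer ELSE → 45
emp_id=41: office='SF' → outer ELSE → 45
emp_id=42: office='LON' → outer ELSE → 45
emp_id=43: office='NYC' → outer ELSE → 45

45, 45, 45, 45, 20, 39, 45, 45, 45, 45, 45, 45, 45, 45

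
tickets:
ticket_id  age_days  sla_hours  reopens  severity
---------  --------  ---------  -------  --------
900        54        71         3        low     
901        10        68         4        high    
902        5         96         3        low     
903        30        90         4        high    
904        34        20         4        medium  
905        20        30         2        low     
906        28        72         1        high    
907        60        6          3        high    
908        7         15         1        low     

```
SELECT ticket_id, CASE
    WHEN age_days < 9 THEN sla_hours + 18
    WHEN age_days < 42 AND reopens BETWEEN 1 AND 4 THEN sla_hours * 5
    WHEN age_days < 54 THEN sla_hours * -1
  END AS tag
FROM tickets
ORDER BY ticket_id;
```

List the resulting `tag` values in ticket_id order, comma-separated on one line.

ticket_id=900: (no match → NULL) → NULL
ticket_id=901: age_days < 42 AND reopens BETWEEN 1 AND 4 → 340
ticket_id=902: age_days < 9 → 114
ticket_id=903: age_days < 42 AND reopens BETWEEN 1 AND 4 → 450
ticket_id=904: age_days < 42 AND reopens BETWEEN 1 AND 4 → 100
ticket_id=905: age_days < 42 AND reopens BETWEEN 1 AND 4 → 150
ticket_id=906: age_days < 42 AND reopens BETWEEN 1 AND 4 → 360
ticket_id=907: (no match → NULL) → NULL
ticket_id=908: age_days < 9 → 33

NULL, 340, 114, 450, 100, 150, 360, NULL, 33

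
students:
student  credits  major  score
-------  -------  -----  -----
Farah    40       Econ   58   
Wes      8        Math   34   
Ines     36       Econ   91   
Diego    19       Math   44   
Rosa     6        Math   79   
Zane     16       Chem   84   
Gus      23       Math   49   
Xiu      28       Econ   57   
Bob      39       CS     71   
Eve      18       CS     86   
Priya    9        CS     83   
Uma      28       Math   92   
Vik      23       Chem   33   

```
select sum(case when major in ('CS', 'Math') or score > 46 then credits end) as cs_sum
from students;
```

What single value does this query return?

student=Farah: ✓ → 40
student=Wes: ✓ → 8
student=Ines: ✓ → 36
student=Diego: ✓ → 19
student=Rosa: ✓ → 6
student=Zane: ✓ → 16
student=Gus: ✓ → 23
student=Xiu: ✓ → 28
student=Bob: ✓ → 39
student=Eve: ✓ → 18
student=Priya: ✓ → 9
student=Uma: ✓ → 28
student=Vik: ✗
cs_sum = 40 + 8 + 36 + 19 + 6 + 16 + 23 + 28 + 39 + 18 + 9 + 28 = 270

270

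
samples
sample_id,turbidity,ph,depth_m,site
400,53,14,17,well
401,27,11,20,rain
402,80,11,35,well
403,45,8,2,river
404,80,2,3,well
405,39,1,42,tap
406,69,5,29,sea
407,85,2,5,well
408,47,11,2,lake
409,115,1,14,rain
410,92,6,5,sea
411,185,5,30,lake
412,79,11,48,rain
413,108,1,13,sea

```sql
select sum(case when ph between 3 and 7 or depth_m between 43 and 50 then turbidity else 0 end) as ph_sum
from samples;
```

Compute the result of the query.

sample_id=400: ✗
sample_id=401: ✗
sample_id=402: ✗
sample_id=403: ✗
sample_id=404: ✗
sample_id=405: ✗
sample_id=406: ✓ → 69
sample_id=407: ✗
sample_id=408: ✗
sample_id=409: ✗
sample_id=410: ✓ → 92
sample_id=411: ✓ → 185
sample_id=412: ✓ → 79
sample_id=413: ✗
ph_sum = 69 + 92 + 185 + 79 = 425

425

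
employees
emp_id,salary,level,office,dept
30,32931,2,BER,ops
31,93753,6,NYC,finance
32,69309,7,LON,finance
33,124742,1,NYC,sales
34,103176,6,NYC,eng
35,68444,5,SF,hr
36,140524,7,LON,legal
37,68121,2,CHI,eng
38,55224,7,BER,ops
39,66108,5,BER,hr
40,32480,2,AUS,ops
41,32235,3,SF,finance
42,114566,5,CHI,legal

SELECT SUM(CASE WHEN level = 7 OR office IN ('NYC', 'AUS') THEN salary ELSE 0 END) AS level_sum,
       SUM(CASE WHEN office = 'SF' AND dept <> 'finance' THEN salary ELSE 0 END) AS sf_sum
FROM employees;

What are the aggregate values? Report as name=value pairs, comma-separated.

[level_sum: level = 7 OR office IN ('NYC', 'AUS')]
emp_id=30: ✗
emp_id=31: ✓ → 93753
emp_id=32: ✓ → 69309
emp_id=33: ✓ → 124742
emp_id=34: ✓ → 103176
emp_id=35: ✗
emp_id=36: ✓ → 140524
emp_id=37: ✗
emp_id=38: ✓ → 55224
emp_id=39: ✗
emp_id=40: ✓ → 32480
emp_id=41: ✗
emp_id=42: ✗
level_sum = 93753 + 69309 + 124742 + 103176 + 140524 + 55224 + 32480 = 619208
—
[sf_sum: office = 'SF' AND dept <> 'finance']
emp_id=30: ✗
emp_id=31: ✗
emp_id=32: ✗
emp_id=33: ✗
emp_id=34: ✗
emp_id=35: ✓ → 68444
emp_id=36: ✗
emp_id=37: ✗
emp_id=38: ✗
emp_id=39: ✗
emp_id=40: ✗
emp_id=41: ✗
emp_id=42: ✗
sf_sum = 68444

level_sum=619208, sf_sum=68444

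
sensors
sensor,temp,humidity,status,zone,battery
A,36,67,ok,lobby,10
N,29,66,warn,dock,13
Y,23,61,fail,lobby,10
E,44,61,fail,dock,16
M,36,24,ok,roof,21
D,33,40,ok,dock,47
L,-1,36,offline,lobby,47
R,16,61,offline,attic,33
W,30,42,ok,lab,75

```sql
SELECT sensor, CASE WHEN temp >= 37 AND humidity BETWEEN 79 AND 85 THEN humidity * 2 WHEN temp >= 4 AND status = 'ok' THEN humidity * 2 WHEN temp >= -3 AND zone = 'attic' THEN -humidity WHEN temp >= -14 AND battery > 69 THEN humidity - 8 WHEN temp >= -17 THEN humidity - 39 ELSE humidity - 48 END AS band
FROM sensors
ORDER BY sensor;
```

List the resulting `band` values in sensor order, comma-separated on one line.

134, 80, 22, -3, 48, 27, -61, 84, 22

sensor=A: temp >= 4 AND status = 'ok' → 134
sensor=D: temp >= 4 AND status = 'ok' → 80
sensor=E: temp >= -17 → 22
sensor=L: temp >= -17 → -3
sensor=M: temp >= 4 AND status = 'ok' → 48
sensor=N: temp >= -17 → 27
sensor=R: temp >= -3 AND zone = 'attic' → -61
sensor=W: temp >= 4 AND status = 'ok' → 84
sensor=Y: temp >= -17 → 22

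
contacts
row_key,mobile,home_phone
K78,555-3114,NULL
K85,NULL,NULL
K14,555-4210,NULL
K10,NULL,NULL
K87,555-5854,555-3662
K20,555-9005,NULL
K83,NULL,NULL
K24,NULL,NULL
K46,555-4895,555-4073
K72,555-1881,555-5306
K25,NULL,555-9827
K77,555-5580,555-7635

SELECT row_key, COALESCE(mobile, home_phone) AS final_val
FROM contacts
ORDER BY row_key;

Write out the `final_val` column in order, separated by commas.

NULL, 555-4210, 555-9005, NULL, 555-9827, 555-4895, 555-1881, 555-5580, 555-3114, NULL, NULL, 555-5854

row_key=K10: mobile=NULL, home_phone=NULL (all NULL) → NULL
row_key=K14: mobile=555-4210 → 555-4210
row_key=K20: mobile=555-9005 → 555-9005
row_key=K24: mobile=NULL, home_phone=NULL (all NULL) → NULL
row_key=K25: mobile=NULL, home_phone=555-9827 → 555-9827
row_key=K46: mobile=555-4895 → 555-4895
row_key=K72: mobile=555-1881 → 555-1881
row_key=K77: mobile=555-5580 → 555-5580
row_key=K78: mobile=555-3114 → 555-3114
row_key=K83: mobile=NULL, home_phone=NULL (all NULL) → NULL
row_key=K85: mobile=NULL, home_phone=NULL (all NULL) → NULL
row_key=K87: mobile=555-5854 → 555-5854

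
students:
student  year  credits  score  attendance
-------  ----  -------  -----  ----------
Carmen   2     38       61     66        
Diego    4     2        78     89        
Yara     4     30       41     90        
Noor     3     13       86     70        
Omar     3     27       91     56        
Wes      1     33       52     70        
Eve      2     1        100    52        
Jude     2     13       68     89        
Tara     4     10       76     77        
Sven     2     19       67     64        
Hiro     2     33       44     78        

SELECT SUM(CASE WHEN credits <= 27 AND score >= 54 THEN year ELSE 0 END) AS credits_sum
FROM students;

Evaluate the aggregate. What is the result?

20

student=Carmen: ✗
student=Diego: ✓ → 4
student=Yara: ✗
student=Noor: ✓ → 3
student=Omar: ✓ → 3
student=Wes: ✗
student=Eve: ✓ → 2
student=Jude: ✓ → 2
student=Tara: ✓ → 4
student=Sven: ✓ → 2
student=Hiro: ✗
credits_sum = 4 + 3 + 3 + 2 + 2 + 4 + 2 = 20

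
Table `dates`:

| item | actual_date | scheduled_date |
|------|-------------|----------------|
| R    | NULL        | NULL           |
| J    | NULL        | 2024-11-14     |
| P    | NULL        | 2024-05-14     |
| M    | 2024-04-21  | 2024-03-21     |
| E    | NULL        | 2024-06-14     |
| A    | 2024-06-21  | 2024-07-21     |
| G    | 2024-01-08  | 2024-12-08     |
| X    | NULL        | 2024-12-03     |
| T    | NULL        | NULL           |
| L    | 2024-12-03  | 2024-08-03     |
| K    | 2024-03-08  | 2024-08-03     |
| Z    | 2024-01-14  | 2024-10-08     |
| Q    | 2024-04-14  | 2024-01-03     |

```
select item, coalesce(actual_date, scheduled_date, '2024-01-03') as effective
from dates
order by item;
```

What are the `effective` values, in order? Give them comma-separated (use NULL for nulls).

item=A: actual_date=2024-06-21 → 2024-06-21
item=E: actual_date=NULL, scheduled_date=2024-06-14 → 2024-06-14
item=G: actual_date=2024-01-08 → 2024-01-08
item=J: actual_date=NULL, scheduled_date=2024-11-14 → 2024-11-14
item=K: actual_date=2024-03-08 → 2024-03-08
item=L: actual_date=2024-12-03 → 2024-12-03
item=M: actual_date=2024-04-21 → 2024-04-21
item=P: actual_date=NULL, scheduled_date=2024-05-14 → 2024-05-14
item=Q: actual_date=2024-04-14 → 2024-04-14
item=R: actual_date=NULL, scheduled_date=NULL, → literal 2024-01-03 → 2024-01-03
item=T: actual_date=NULL, scheduled_date=NULL, → literal 2024-01-03 → 2024-01-03
item=X: actual_date=NULL, scheduled_date=2024-12-03 → 2024-12-03
item=Z: actual_date=2024-01-14 → 2024-01-14

2024-06-21, 2024-06-14, 2024-01-08, 2024-11-14, 2024-03-08, 2024-12-03, 2024-04-21, 2024-05-14, 2024-04-14, 2024-01-03, 2024-01-03, 2024-12-03, 2024-01-14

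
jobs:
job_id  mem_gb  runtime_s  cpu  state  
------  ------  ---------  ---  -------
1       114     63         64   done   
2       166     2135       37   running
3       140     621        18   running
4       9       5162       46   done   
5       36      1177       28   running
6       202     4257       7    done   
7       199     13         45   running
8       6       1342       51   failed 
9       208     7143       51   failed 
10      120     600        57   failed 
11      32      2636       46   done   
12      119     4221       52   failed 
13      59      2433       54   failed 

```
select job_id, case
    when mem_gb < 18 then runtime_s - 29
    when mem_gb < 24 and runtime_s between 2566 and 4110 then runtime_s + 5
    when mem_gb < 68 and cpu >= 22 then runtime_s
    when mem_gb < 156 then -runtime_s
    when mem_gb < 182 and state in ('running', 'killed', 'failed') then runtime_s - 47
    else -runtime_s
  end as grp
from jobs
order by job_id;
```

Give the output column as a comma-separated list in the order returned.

job_id=1: mem_gb < 156 → -63
job_id=2: mem_gb < 182 and state in ('running', 'killed', 'failed') → 2088
job_id=3: mem_gb < 156 → -621
job_id=4: mem_gb < 18 → 5133
job_id=5: mem_gb < 68 and cpu >= 22 → 1177
job_id=6: ELSE → -4257
job_id=7: ELSE → -13
job_id=8: mem_gb < 18 → 1313
job_id=9: ELSE → -7143
job_id=10: mem_gb < 156 → -600
job_id=11: mem_gb < 68 and cpu >= 22 → 2636
job_id=12: mem_gb < 156 → -4221
job_id=13: mem_gb < 68 and cpu >= 22 → 2433

-63, 2088, -621, 5133, 1177, -4257, -13, 1313, -7143, -600, 2636, -4221, 2433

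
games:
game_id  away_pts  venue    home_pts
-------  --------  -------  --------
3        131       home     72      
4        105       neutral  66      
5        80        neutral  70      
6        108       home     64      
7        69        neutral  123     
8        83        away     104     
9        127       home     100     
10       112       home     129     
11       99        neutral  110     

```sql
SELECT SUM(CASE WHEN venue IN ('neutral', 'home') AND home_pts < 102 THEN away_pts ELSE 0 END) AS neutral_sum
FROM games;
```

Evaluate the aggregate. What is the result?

game_id=3: ✓ → 131
game_id=4: ✓ → 105
game_id=5: ✓ → 80
game_id=6: ✓ → 108
game_id=7: ✗
game_id=8: ✗
game_id=9: ✓ → 127
game_id=10: ✗
game_id=11: ✗
neutral_sum = 131 + 105 + 80 + 108 + 127 = 551

551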